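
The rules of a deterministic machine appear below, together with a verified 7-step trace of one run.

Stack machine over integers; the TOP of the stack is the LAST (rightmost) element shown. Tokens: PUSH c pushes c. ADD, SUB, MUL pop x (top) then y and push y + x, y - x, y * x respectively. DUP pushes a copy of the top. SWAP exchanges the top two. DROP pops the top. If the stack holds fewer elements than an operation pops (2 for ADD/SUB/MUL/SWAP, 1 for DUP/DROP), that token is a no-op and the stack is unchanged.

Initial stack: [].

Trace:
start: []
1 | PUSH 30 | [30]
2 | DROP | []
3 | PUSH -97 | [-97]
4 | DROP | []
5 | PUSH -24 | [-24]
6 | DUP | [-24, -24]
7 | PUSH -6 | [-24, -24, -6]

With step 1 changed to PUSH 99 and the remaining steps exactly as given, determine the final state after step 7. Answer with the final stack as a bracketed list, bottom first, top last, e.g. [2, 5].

[-24, -24, -6]

(re-executing from step 1 with the substitution; state before step 1: [])
1 | PUSH 99 | [99]
2 | DROP | []
3 | PUSH -97 | [-97]
4 | DROP | []
5 | PUSH -24 | [-24]
6 | DUP | [-24, -24]
7 | PUSH -6 | [-24, -24, -6]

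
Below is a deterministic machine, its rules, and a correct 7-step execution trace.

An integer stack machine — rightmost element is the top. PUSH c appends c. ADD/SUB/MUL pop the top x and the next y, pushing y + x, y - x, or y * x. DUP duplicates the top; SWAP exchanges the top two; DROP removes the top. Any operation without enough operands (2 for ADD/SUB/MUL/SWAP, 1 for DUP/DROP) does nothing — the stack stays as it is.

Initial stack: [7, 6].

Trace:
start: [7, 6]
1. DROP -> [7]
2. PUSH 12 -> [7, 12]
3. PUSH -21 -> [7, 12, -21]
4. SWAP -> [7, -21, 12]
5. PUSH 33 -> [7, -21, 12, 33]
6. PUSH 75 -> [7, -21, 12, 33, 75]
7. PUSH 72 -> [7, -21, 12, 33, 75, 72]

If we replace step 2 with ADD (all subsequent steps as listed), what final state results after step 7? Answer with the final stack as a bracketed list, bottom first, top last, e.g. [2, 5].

[-21, 7, 33, 75, 72]

(re-executing from step 2 with the substitution; state before step 2: [7])
2. ADD -> [7]
3. PUSH -21 -> [7, -21]
4. SWAP -> [-21, 7]
5. PUSH 33 -> [-21, 7, 33]
6. PUSH 75 -> [-21, 7, 33, 75]
7. PUSH 72 -> [-21, 7, 33, 75, 72]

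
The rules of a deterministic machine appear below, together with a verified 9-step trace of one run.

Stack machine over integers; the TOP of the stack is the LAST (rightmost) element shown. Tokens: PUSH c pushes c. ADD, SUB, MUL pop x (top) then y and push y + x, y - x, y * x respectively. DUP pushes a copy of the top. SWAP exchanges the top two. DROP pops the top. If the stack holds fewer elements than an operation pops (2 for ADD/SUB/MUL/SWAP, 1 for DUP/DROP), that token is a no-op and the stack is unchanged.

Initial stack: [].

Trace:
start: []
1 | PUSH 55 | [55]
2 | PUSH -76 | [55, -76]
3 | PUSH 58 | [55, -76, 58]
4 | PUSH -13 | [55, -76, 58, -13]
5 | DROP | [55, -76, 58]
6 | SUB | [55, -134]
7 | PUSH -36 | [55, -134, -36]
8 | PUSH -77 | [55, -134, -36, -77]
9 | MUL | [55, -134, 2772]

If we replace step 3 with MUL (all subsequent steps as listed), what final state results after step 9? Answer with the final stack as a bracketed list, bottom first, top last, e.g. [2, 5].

[-4180, 2772]

(re-executing from step 3 with the substitution; state before step 3: [55, -76])
3 | MUL | [-4180]
4 | PUSH -13 | [-4180, -13]
5 | DROP | [-4180]
6 | SUB | [-4180]
7 | PUSH -36 | [-4180, -36]
8 | PUSH -77 | [-4180, -36, -77]
9 | MUL | [-4180, 2772]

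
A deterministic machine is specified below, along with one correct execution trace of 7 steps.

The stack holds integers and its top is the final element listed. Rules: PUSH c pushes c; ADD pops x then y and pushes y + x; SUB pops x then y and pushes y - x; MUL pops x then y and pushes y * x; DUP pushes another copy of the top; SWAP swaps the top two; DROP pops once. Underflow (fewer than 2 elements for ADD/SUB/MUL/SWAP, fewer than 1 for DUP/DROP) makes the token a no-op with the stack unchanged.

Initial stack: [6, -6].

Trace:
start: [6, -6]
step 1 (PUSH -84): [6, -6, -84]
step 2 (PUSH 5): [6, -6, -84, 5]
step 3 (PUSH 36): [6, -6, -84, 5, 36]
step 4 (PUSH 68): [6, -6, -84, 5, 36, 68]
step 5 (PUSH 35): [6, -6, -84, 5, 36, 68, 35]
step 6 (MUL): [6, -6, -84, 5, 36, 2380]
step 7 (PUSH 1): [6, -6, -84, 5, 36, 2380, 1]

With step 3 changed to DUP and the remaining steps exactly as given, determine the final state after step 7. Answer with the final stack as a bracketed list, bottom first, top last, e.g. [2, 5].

[6, -6, -84, 5, 5, 2380, 1]

(re-executing from step 3 with the substitution; state before step 3: [6, -6, -84, 5])
step 3 (DUP): [6, -6, -84, 5, 5]
step 4 (PUSH 68): [6, -6, -84, 5, 5, 68]
step 5 (PUSH 35): [6, -6, -84, 5, 5, 68, 35]
step 6 (MUL): [6, -6, -84, 5, 5, 2380]
step 7 (PUSH 1): [6, -6, -84, 5, 5, 2380, 1]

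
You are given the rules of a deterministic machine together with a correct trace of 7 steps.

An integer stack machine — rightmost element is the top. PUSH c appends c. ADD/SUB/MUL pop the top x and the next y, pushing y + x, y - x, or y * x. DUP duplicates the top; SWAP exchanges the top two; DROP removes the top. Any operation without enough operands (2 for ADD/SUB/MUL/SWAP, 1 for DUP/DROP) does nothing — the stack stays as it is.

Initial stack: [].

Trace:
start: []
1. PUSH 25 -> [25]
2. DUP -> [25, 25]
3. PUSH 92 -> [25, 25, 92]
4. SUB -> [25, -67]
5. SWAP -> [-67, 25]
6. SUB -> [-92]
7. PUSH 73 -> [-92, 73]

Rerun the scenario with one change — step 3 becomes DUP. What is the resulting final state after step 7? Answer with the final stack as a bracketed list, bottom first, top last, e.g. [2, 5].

[-25, 73]

(re-executing from step 3 with the substitution; state before step 3: [25, 25])
3. DUP -> [25, 25, 25]
4. SUB -> [25, 0]
5. SWAP -> [0, 25]
6. SUB -> [-25]
7. PUSH 73 -> [-25, 73]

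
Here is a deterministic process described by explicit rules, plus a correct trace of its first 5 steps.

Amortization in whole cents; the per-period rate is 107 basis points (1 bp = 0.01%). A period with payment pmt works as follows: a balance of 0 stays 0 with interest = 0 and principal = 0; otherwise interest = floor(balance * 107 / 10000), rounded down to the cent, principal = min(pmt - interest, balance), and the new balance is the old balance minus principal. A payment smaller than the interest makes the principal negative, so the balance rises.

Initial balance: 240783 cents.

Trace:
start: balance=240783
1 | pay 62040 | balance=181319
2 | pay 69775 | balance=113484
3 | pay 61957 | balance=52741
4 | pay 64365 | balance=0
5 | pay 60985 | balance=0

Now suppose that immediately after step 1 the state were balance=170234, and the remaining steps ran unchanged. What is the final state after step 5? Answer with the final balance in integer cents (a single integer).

state after step 1 := balance=170234
2 | pay 69775 | balance=102280
3 | pay 61957 | balance=41417
4 | pay 64365 | balance=0
5 | pay 60985 | balance=0

0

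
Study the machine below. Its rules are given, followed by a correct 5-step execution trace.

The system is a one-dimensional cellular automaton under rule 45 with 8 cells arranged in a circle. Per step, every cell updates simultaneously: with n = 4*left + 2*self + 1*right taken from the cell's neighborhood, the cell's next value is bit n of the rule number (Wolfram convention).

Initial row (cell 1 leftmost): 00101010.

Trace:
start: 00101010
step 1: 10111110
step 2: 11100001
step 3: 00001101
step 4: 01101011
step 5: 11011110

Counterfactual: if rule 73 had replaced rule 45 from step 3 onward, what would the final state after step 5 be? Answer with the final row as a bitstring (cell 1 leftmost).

(re-executing steps 3..5 under rule 73; state before step 3: 11100001)
step 3: 00101101
step 4: 00001100
step 5: 11101101

11101101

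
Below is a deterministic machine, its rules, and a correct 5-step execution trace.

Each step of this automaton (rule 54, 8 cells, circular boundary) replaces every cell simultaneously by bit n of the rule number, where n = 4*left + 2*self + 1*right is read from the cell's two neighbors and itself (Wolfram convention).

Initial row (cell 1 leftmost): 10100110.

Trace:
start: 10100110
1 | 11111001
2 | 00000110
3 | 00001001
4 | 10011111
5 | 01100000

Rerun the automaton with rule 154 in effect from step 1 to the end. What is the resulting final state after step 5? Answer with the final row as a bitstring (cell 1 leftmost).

11000001

(re-executing steps 1..5 under rule 154; state before step 1: 10100110)
1 | 00011100
2 | 00111010
3 | 01110001
4 | 01101010
5 | 11000001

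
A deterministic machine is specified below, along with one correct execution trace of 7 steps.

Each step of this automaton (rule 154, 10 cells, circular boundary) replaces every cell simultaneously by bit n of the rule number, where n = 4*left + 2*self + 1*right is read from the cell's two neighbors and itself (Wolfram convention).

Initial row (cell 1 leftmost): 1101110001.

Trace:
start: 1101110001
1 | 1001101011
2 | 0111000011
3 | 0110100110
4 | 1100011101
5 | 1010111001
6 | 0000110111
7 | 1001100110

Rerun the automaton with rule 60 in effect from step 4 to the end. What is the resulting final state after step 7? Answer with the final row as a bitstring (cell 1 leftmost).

0000111100

(re-executing steps 4..7 under rule 60; state before step 4: 0110100110)
4 | 0101110101
5 | 1111001111
6 | 0000101000
7 | 0000111100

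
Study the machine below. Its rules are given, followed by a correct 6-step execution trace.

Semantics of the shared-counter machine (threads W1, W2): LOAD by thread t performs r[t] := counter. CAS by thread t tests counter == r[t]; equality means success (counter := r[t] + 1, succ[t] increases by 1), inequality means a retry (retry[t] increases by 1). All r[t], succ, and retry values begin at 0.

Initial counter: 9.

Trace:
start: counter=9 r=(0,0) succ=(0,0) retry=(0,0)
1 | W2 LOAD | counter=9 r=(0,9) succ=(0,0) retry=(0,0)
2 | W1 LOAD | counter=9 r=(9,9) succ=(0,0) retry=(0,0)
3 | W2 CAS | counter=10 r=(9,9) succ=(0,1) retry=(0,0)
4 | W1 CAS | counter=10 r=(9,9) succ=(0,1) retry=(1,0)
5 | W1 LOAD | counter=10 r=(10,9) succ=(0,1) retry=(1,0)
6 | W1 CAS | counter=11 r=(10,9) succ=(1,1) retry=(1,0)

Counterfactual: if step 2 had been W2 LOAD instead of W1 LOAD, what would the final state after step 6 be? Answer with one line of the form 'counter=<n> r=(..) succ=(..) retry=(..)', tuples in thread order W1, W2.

counter=11 r=(10,9) succ=(1,1) retry=(1,0)

(re-executing from step 2 with the substitution; state before step 2: counter=9 r=(0,9) succ=(0,0) retry=(0,0))
2 | W2 LOAD | counter=9 r=(0,9) succ=(0,0) retry=(0,0)
3 | W2 CAS | counter=10 r=(0,9) succ=(0,1) retry=(0,0)
4 | W1 CAS | counter=10 r=(0,9) succ=(0,1) retry=(1,0)
5 | W1 LOAD | counter=10 r=(10,9) succ=(0,1) retry=(1,0)
6 | W1 CAS | counter=11 r=(10,9) succ=(1,1) retry=(1,0)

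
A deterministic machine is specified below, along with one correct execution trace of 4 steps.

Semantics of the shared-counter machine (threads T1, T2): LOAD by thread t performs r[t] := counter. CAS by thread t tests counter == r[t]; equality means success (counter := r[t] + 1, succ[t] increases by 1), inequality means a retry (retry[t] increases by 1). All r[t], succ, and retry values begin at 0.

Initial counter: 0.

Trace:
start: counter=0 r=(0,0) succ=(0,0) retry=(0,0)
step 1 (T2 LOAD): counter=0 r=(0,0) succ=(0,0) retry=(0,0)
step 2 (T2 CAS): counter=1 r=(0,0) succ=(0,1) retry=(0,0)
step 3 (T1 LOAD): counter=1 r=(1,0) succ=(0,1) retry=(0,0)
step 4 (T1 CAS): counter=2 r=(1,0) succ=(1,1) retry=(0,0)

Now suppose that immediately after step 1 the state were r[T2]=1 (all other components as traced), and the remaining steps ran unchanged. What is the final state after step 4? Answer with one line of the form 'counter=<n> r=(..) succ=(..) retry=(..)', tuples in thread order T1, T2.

state after step 1 := counter=0 r=(0,1) succ=(0,0) retry=(0,0)
step 2 (T2 CAS): counter=0 r=(0,1) succ=(0,0) retry=(0,1)
step 3 (T1 LOAD): counter=0 r=(0,1) succ=(0,0) retry=(0,1)
step 4 (T1 CAS): counter=1 r=(0,1) succ=(1,0) retry=(0,1)

counter=1 r=(0,1) succ=(1,0) retry=(0,1)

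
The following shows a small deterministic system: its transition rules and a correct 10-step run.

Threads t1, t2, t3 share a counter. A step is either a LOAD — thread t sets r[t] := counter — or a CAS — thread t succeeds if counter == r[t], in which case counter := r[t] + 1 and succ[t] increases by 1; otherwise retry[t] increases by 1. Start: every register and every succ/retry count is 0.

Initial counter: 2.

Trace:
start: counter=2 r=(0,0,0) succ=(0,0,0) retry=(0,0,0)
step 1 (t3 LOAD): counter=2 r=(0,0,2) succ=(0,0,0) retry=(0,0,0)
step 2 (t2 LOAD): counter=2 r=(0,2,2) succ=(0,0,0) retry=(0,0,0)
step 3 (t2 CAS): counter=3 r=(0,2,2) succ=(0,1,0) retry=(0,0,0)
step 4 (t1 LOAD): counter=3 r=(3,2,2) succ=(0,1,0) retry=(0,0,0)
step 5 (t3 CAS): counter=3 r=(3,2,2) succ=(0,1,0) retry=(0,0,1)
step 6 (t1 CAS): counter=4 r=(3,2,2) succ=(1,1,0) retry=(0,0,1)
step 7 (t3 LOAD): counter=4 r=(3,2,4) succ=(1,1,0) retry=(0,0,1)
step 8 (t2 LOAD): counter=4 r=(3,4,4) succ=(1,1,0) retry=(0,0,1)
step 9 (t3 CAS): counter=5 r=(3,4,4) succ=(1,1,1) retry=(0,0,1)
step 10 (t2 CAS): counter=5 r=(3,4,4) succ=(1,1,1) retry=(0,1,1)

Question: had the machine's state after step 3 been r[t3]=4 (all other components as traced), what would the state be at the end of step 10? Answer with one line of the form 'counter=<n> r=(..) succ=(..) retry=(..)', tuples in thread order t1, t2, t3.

state after step 3 := counter=3 r=(0,2,4) succ=(0,1,0) retry=(0,0,0)
step 4 (t1 LOAD): counter=3 r=(3,2,4) succ=(0,1,0) retry=(0,0,0)
step 5 (t3 CAS): counter=3 r=(3,2,4) succ=(0,1,0) retry=(0,0,1)
step 6 (t1 CAS): counter=4 r=(3,2,4) succ=(1,1,0) retry=(0,0,1)
step 7 (t3 LOAD): counter=4 r=(3,2,4) succ=(1,1,0) retry=(0,0,1)
step 8 (t2 LOAD): counter=4 r=(3,4,4) succ=(1,1,0) retry=(0,0,1)
step 9 (t3 CAS): counter=5 r=(3,4,4) succ=(1,1,1) retry=(0,0,1)
step 10 (t2 CAS): counter=5 r=(3,4,4) succ=(1,1,1) retry=(0,1,1)

counter=5 r=(3,4,4) succ=(1,1,1) retry=(0,1,1)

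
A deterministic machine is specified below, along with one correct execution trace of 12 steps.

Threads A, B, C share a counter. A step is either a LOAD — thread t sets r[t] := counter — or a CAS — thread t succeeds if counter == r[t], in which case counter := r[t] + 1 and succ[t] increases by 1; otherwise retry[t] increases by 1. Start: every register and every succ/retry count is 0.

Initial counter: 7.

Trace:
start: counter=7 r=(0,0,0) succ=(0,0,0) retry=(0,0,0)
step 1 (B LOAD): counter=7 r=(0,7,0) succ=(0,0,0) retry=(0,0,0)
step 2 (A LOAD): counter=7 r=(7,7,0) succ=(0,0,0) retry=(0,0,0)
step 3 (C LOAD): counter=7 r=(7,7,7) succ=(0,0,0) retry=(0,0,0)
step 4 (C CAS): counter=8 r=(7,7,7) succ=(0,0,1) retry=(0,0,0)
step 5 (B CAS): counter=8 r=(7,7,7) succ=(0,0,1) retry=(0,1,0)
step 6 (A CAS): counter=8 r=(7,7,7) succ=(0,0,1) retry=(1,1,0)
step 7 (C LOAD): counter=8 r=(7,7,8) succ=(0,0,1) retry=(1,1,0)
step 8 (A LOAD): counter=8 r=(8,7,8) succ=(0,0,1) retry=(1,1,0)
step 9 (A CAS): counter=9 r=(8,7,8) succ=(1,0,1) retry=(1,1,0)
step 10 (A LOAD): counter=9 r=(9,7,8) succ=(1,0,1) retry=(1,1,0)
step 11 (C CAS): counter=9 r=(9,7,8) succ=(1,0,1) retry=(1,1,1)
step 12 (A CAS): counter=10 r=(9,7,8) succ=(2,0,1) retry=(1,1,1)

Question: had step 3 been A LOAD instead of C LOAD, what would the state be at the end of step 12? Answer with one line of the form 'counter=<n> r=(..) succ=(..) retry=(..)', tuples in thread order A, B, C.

counter=10 r=(9,7,8) succ=(2,1,0) retry=(1,0,2)

(re-executing from step 3 with the substitution; state before step 3: counter=7 r=(7,7,0) succ=(0,0,0) retry=(0,0,0))
step 3 (A LOAD): counter=7 r=(7,7,0) succ=(0,0,0) retry=(0,0,0)
step 4 (C CAS): counter=7 r=(7,7,0) succ=(0,0,0) retry=(0,0,1)
step 5 (B CAS): counter=8 r=(7,7,0) succ=(0,1,0) retry=(0,0,1)
step 6 (A CAS): counter=8 r=(7,7,0) succ=(0,1,0) retry=(1,0,1)
step 7 (C LOAD): counter=8 r=(7,7,8) succ=(0,1,0) retry=(1,0,1)
step 8 (A LOAD): counter=8 r=(8,7,8) succ=(0,1,0) retry=(1,0,1)
step 9 (A CAS): counter=9 r=(8,7,8) succ=(1,1,0) retry=(1,0,1)
step 10 (A LOAD): counter=9 r=(9,7,8) succ=(1,1,0) retry=(1,0,1)
step 11 (C CAS): counter=9 r=(9,7,8) succ=(1,1,0) retry=(1,0,2)
step 12 (A CAS): counter=10 r=(9,7,8) succ=(2,1,0) retry=(1,0,2)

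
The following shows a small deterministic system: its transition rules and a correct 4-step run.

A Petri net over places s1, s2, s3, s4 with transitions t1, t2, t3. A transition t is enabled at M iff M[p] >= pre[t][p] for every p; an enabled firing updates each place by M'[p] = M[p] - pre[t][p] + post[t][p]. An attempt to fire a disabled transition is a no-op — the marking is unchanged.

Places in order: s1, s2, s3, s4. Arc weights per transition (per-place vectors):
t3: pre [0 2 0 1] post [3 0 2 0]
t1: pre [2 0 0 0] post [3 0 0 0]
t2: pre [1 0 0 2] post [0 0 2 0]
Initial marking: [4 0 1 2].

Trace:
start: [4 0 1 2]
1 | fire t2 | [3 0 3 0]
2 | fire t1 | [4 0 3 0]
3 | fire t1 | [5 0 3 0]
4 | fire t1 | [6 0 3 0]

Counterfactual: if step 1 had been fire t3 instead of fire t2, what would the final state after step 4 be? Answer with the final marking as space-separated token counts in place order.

7 0 1 2

(re-executing from step 1 with the substitution; state before step 1: [4 0 1 2])
1 | fire t3 | [4 0 1 2]
2 | fire t1 | [5 0 1 2]
3 | fire t1 | [6 0 1 2]
4 | fire t1 | [7 0 1 2]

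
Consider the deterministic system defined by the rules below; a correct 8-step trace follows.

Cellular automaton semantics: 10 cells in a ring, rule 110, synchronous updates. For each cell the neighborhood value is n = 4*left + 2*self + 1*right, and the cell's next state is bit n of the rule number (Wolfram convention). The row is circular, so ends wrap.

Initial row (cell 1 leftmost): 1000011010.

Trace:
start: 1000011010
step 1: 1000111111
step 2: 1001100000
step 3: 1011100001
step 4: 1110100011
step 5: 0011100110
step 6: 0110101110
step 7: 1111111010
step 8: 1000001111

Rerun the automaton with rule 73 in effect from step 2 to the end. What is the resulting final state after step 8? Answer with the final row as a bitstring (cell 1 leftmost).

0010000000

(re-executing steps 2..8 under rule 73; state before step 2: 1000111111)
step 2: 1010100000
step 3: 0000001110
step 4: 1111101010
step 5: 1000100000
step 6: 0010001110
step 7: 1000101010
step 8: 0010000000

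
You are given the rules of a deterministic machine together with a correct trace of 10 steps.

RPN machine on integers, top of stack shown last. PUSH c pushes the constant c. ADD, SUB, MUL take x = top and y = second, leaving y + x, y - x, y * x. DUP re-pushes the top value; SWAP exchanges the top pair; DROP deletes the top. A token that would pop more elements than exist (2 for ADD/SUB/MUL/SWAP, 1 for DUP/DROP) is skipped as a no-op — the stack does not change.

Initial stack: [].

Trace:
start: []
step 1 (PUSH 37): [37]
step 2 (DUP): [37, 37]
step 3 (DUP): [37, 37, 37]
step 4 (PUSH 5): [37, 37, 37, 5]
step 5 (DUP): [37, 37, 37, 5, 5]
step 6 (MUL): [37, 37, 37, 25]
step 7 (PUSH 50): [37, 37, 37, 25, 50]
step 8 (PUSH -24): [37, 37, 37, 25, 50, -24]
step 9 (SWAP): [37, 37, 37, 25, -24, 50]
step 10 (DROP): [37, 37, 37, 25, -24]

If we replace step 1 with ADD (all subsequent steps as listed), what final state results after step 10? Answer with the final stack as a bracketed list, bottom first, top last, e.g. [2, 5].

[25, -24]

(re-executing from step 1 with the substitution; state before step 1: [])
step 1 (ADD): []
step 2 (DUP): []
step 3 (DUP): []
step 4 (PUSH 5): [5]
step 5 (DUP): [5, 5]
step 6 (MUL): [25]
step 7 (PUSH 50): [25, 50]
step 8 (PUSH -24): [25, 50, -24]
step 9 (SWAP): [25, -24, 50]
step 10 (DROP): [25, -24]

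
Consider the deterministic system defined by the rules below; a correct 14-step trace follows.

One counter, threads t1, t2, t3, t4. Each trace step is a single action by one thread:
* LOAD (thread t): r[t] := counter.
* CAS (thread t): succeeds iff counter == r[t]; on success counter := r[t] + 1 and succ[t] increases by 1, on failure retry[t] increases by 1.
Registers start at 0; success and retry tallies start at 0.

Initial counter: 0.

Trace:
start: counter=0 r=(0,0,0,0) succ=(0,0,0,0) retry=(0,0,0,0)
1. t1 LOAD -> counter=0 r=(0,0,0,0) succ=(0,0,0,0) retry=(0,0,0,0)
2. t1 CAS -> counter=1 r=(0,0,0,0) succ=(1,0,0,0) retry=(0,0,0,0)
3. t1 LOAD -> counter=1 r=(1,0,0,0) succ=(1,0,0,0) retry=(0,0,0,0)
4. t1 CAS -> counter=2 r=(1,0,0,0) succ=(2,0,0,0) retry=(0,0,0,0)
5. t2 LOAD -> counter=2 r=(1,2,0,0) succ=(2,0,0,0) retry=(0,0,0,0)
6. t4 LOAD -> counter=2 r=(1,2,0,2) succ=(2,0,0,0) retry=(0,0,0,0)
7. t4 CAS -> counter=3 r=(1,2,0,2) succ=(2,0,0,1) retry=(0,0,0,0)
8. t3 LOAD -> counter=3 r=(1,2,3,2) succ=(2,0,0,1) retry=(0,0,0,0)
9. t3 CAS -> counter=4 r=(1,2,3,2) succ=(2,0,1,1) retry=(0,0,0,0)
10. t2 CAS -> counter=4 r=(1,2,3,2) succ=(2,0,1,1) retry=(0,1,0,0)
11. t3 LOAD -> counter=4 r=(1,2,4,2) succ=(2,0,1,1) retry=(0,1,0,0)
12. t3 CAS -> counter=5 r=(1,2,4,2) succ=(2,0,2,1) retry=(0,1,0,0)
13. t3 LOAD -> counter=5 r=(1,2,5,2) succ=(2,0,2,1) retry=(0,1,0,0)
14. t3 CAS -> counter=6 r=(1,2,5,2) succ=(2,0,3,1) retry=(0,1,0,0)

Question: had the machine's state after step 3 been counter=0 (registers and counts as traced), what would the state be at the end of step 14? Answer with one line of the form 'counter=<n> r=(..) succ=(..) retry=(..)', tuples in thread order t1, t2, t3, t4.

counter=4 r=(1,0,3,0) succ=(1,0,3,1) retry=(1,1,0,0)

state after step 3 := counter=0 r=(1,0,0,0) succ=(1,0,0,0) retry=(0,0,0,0)
4. t1 CAS -> counter=0 r=(1,0,0,0) succ=(1,0,0,0) retry=(1,0,0,0)
5. t2 LOAD -> counter=0 r=(1,0,0,0) succ=(1,0,0,0) retry=(1,0,0,0)
6. t4 LOAD -> counter=0 r=(1,0,0,0) succ=(1,0,0,0) retry=(1,0,0,0)
7. t4 CAS -> counter=1 r=(1,0,0,0) succ=(1,0,0,1) retry=(1,0,0,0)
8. t3 LOAD -> counter=1 r=(1,0,1,0) succ=(1,0,0,1) retry=(1,0,0,0)
9. t3 CAS -> counter=2 r=(1,0,1,0) succ=(1,0,1,1) retry=(1,0,0,0)
10. t2 CAS -> counter=2 r=(1,0,1,0) succ=(1,0,1,1) retry=(1,1,0,0)
11. t3 LOAD -> counter=2 r=(1,0,2,0) succ=(1,0,1,1) retry=(1,1,0,0)
12. t3 CAS -> counter=3 r=(1,0,2,0) succ=(1,0,2,1) retry=(1,1,0,0)
13. t3 LOAD -> counter=3 r=(1,0,3,0) succ=(1,0,2,1) retry=(1,1,0,0)
14. t3 CAS -> counter=4 r=(1,0,3,0) succ=(1,0,3,1) retry=(1,1,0,0)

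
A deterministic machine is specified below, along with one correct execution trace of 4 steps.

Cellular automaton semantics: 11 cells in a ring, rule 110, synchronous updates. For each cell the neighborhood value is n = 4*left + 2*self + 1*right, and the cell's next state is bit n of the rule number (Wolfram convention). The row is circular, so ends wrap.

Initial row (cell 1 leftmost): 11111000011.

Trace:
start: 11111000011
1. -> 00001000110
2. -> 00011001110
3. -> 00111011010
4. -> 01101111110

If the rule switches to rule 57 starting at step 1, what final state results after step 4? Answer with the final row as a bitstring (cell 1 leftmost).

11100101010

(re-executing steps 1..4 under rule 57; state before step 1: 11111000011)
1. -> 00000111010
2. -> 11110100101
3. -> 00001010011
4. -> 11100101010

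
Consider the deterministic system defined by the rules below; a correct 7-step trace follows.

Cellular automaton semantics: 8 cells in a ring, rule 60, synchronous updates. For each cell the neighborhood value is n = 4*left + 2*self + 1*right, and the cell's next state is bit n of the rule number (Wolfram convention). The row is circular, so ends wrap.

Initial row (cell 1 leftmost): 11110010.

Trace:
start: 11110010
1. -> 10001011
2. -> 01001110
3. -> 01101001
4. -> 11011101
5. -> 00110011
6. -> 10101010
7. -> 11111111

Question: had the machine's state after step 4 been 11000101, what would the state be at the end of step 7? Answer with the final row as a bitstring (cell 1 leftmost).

state after step 4 := 11000101
5. -> 00100111
6. -> 10110100
7. -> 11101110

11101110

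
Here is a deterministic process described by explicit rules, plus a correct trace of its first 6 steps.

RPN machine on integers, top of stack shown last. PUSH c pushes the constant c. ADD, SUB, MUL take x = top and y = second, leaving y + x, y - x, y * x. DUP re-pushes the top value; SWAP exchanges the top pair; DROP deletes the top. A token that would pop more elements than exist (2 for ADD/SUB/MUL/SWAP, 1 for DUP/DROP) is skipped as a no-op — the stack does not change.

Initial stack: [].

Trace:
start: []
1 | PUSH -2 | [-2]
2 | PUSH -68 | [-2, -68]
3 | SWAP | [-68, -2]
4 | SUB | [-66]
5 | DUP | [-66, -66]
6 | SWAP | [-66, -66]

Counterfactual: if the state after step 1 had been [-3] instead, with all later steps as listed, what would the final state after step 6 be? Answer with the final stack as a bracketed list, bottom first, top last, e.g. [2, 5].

[-65, -65]

state after step 1 := [-3]
2 | PUSH -68 | [-3, -68]
3 | SWAP | [-68, -3]
4 | SUB | [-65]
5 | DUP | [-65, -65]
6 | SWAP | [-65, -65]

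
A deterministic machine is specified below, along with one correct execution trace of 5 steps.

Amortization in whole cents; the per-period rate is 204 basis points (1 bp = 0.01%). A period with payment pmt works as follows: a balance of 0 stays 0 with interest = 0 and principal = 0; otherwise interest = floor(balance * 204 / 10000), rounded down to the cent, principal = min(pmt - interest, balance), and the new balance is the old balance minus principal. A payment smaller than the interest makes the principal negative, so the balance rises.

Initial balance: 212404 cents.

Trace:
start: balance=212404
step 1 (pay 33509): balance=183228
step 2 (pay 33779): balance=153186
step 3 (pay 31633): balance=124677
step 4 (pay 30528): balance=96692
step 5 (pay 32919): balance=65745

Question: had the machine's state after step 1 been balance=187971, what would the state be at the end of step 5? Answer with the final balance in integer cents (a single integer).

state after step 1 := balance=187971
step 2 (pay 33779): balance=158026
step 3 (pay 31633): balance=129616
step 4 (pay 30528): balance=101732
step 5 (pay 32919): balance=70888

70888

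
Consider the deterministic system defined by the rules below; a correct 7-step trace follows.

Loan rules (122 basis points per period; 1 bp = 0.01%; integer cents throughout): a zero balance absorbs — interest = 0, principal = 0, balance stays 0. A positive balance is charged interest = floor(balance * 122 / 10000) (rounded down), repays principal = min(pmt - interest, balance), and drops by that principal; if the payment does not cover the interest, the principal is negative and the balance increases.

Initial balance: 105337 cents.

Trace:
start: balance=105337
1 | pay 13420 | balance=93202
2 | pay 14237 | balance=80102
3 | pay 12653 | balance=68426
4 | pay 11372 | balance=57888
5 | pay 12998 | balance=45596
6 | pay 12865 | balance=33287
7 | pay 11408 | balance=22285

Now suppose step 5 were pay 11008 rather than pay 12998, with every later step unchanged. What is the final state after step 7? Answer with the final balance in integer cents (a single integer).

24323

(re-executing from step 5 with the substitution; state before step 5: balance=57888)
5 | pay 11008 | balance=47586
6 | pay 12865 | balance=35301
7 | pay 11408 | balance=24323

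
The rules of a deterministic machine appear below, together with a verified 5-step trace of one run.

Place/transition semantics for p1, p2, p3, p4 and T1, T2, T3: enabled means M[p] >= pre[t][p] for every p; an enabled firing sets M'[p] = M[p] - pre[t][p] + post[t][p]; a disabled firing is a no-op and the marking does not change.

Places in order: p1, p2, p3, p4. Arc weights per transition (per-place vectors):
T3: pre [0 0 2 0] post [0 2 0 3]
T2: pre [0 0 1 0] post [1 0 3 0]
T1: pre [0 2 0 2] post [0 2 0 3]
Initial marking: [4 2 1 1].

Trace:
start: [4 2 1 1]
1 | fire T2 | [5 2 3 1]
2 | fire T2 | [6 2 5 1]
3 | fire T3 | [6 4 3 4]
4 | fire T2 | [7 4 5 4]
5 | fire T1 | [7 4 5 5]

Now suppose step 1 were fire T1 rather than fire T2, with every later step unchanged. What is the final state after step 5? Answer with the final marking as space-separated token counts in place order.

6 4 3 5

(re-executing from step 1 with the substitution; state before step 1: [4 2 1 1])
1 | fire T1 | [4 2 1 1]
2 | fire T2 | [5 2 3 1]
3 | fire T3 | [5 4 1 4]
4 | fire T2 | [6 4 3 4]
5 | fire T1 | [6 4 3 5]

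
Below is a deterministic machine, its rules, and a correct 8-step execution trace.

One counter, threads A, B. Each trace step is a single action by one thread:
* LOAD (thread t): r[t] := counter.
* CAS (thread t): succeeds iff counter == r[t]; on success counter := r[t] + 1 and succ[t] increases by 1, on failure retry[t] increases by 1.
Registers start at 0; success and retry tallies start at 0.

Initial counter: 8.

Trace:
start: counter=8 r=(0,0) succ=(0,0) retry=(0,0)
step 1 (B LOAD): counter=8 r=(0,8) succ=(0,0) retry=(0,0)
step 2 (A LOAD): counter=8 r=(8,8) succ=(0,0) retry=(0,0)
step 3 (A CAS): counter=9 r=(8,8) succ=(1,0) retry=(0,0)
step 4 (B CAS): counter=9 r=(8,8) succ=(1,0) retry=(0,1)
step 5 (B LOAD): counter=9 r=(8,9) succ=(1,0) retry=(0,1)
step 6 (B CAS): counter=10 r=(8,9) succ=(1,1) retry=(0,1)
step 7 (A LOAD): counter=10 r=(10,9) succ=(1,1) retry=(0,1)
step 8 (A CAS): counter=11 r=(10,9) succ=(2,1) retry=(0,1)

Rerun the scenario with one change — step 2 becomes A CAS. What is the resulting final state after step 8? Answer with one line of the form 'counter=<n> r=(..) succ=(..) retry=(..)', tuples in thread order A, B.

counter=11 r=(10,9) succ=(1,2) retry=(2,0)

(re-executing from step 2 with the substitution; state before step 2: counter=8 r=(0,8) succ=(0,0) retry=(0,0))
step 2 (A CAS): counter=8 r=(0,8) succ=(0,0) retry=(1,0)
step 3 (A CAS): counter=8 r=(0,8) succ=(0,0) retry=(2,0)
step 4 (B CAS): counter=9 r=(0,8) succ=(0,1) retry=(2,0)
step 5 (B LOAD): counter=9 r=(0,9) succ=(0,1) retry=(2,0)
step 6 (B CAS): counter=10 r=(0,9) succ=(0,2) retry=(2,0)
step 7 (A LOAD): counter=10 r=(10,9) succ=(0,2) retry=(2,0)
step 8 (A CAS): counter=11 r=(10,9) succ=(1,2) retry=(2,0)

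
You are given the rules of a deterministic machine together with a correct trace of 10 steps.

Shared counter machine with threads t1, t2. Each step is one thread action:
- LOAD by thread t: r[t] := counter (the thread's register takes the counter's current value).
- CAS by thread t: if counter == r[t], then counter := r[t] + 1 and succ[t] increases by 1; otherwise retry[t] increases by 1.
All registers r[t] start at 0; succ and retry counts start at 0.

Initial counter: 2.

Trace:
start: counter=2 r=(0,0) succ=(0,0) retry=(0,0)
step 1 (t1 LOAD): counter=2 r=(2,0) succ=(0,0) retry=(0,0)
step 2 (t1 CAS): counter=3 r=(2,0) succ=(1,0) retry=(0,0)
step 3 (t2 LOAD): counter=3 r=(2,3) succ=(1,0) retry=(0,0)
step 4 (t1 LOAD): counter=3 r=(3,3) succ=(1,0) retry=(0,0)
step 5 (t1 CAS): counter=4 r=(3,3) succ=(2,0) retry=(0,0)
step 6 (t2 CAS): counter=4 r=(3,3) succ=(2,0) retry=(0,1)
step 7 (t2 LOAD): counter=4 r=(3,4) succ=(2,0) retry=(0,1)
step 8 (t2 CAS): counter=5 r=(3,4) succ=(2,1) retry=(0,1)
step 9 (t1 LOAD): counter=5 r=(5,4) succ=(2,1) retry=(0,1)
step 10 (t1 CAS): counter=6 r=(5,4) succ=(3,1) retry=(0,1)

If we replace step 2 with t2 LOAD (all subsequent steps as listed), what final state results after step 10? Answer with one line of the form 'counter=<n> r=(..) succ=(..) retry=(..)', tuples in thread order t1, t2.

(re-executing from step 2 with the substitution; state before step 2: counter=2 r=(2,0) succ=(0,0) retry=(0,0))
step 2 (t2 LOAD): counter=2 r=(2,2) succ=(0,0) retry=(0,0)
step 3 (t2 LOAD): counter=2 r=(2,2) succ=(0,0) retry=(0,0)
step 4 (t1 LOAD): counter=2 r=(2,2) succ=(0,0) retry=(0,0)
step 5 (t1 CAS): counter=3 r=(2,2) succ=(1,0) retry=(0,0)
step 6 (t2 CAS): counter=3 r=(2,2) succ=(1,0) retry=(0,1)
step 7 (t2 LOAD): counter=3 r=(2,3) succ=(1,0) retry=(0,1)
step 8 (t2 CAS): counter=4 r=(2,3) succ=(1,1) retry=(0,1)
step 9 (t1 LOAD): counter=4 r=(4,3) succ=(1,1) retry=(0,1)
step 10 (t1 CAS): counter=5 r=(4,3) succ=(2,1) retry=(0,1)

counter=5 r=(4,3) succ=(2,1) retry=(0,1)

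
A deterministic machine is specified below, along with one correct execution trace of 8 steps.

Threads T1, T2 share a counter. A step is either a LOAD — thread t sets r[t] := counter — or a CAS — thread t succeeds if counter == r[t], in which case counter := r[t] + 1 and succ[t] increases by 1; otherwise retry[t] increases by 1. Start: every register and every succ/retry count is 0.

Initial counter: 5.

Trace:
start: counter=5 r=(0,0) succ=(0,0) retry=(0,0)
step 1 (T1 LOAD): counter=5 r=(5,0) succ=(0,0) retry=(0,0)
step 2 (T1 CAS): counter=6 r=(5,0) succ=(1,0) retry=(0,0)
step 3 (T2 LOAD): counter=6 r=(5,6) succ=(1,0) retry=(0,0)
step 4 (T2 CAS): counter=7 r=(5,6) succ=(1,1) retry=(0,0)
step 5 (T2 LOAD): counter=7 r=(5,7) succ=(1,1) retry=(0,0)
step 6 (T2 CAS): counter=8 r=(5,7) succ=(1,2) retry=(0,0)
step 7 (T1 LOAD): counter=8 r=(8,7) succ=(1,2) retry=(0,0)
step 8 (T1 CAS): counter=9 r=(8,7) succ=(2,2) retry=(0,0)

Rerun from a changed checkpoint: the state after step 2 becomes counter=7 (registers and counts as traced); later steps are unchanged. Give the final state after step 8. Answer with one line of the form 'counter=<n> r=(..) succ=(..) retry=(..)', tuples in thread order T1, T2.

state after step 2 := counter=7 r=(5,0) succ=(1,0) retry=(0,0)
step 3 (T2 LOAD): counter=7 r=(5,7) succ=(1,0) retry=(0,0)
step 4 (T2 CAS): counter=8 r=(5,7) succ=(1,1) retry=(0,0)
step 5 (T2 LOAD): counter=8 r=(5,8) succ=(1,1) retry=(0,0)
step 6 (T2 CAS): counter=9 r=(5,8) succ=(1,2) retry=(0,0)
step 7 (T1 LOAD): counter=9 r=(9,8) succ=(1,2) retry=(0,0)
step 8 (T1 CAS): counter=10 r=(9,8) succ=(2,2) retry=(0,0)

counter=10 r=(9,8) succ=(2,2) retry=(0,0)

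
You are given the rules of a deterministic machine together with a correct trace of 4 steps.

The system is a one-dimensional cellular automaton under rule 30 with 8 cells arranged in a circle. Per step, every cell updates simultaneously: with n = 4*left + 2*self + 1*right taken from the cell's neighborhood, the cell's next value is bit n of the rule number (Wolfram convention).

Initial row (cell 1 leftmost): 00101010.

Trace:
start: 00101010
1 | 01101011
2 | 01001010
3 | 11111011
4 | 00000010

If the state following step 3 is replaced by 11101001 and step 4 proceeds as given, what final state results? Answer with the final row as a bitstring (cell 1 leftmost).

00001111

state after step 3 := 11101001
4 | 00001111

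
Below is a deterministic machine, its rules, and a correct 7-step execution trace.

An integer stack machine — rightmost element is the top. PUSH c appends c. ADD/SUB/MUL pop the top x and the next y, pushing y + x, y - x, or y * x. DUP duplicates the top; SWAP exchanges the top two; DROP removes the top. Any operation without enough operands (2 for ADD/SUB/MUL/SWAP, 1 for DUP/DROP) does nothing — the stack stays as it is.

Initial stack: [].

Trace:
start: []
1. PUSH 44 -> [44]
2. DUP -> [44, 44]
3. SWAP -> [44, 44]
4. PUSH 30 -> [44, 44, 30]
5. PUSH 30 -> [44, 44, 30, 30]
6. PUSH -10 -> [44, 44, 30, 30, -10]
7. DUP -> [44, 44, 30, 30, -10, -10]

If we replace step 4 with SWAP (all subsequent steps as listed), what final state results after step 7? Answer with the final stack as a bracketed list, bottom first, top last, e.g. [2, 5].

[44, 44, 30, -10, -10]

(re-executing from step 4 with the substitution; state before step 4: [44, 44])
4. SWAP -> [44, 44]
5. PUSH 30 -> [44, 44, 30]
6. PUSH -10 -> [44, 44, 30, -10]
7. DUP -> [44, 44, 30, -10, -10]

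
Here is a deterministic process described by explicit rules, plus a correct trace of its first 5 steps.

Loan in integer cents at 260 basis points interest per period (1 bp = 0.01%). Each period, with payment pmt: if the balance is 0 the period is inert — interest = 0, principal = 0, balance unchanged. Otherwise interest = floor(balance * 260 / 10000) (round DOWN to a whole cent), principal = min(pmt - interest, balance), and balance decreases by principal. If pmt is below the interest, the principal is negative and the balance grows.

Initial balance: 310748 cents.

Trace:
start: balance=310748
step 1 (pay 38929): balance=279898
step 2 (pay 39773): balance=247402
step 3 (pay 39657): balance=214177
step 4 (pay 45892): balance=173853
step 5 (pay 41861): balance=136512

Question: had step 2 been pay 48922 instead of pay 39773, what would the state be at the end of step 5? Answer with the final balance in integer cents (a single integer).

(re-executing from step 2 with the substitution; state before step 2: balance=279898)
step 2 (pay 48922): balance=238253
step 3 (pay 39657): balance=204790
step 4 (pay 45892): balance=164222
step 5 (pay 41861): balance=126630

126630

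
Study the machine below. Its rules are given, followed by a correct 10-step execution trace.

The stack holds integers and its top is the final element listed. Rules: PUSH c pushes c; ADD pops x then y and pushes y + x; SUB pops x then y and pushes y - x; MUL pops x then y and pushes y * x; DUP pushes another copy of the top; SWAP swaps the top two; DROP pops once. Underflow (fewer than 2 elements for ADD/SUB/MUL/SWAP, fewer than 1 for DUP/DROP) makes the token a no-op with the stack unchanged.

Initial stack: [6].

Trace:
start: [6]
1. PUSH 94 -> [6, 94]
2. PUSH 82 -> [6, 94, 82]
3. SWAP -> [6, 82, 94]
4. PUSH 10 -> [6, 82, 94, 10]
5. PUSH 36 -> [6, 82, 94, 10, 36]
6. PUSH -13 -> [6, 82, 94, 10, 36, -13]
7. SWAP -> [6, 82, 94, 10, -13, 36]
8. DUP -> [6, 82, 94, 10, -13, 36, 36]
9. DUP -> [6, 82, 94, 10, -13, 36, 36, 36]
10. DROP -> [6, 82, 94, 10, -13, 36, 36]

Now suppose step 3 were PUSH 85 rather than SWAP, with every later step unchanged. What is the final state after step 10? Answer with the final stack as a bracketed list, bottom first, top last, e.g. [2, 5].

(re-executing from step 3 with the substitution; state before step 3: [6, 94, 82])
3. PUSH 85 -> [6, 94, 82, 85]
4. PUSH 10 -> [6, 94, 82, 85, 10]
5. PUSH 36 -> [6, 94, 82, 85, 10, 36]
6. PUSH -13 -> [6, 94, 82, 85, 10, 36, -13]
7. SWAP -> [6, 94, 82, 85, 10, -13, 36]
8. DUP -> [6, 94, 82, 85, 10, -13, 36, 36]
9. DUP -> [6, 94, 82, 85, 10, -13, 36, 36, 36]
10. DROP -> [6, 94, 82, 85, 10, -13, 36, 36]

[6, 94, 82, 85, 10, -13, 36, 36]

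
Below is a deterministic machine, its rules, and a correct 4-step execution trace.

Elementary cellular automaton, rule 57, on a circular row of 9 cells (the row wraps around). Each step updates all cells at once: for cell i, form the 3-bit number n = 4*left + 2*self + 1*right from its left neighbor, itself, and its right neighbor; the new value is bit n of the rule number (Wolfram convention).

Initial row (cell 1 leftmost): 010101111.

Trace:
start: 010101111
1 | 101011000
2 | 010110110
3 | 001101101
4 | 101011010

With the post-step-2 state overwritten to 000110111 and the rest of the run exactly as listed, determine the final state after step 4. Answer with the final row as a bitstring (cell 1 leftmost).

101011010

state after step 2 := 000110111
3 | 110101100
4 | 101011010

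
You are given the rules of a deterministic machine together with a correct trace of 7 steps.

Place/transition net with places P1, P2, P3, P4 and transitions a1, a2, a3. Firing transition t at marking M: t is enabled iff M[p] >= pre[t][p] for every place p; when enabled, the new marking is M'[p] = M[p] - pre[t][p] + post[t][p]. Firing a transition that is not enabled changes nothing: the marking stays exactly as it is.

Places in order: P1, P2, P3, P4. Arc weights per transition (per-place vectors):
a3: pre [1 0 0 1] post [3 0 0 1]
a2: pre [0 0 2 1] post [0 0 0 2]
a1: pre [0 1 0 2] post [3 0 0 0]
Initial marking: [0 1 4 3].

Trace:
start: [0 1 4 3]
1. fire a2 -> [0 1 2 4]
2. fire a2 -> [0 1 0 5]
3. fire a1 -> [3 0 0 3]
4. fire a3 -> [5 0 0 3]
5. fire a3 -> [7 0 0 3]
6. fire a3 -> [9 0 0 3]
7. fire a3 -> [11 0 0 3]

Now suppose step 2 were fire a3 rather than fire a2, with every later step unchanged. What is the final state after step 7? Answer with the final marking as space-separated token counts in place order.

11 0 2 2

(re-executing from step 2 with the substitution; state before step 2: [0 1 2 4])
2. fire a3 -> [0 1 2 4]
3. fire a1 -> [3 0 2 2]
4. fire a3 -> [5 0 2 2]
5. fire a3 -> [7 0 2 2]
6. fire a3 -> [9 0 2 2]
7. fire a3 -> [11 0 2 2]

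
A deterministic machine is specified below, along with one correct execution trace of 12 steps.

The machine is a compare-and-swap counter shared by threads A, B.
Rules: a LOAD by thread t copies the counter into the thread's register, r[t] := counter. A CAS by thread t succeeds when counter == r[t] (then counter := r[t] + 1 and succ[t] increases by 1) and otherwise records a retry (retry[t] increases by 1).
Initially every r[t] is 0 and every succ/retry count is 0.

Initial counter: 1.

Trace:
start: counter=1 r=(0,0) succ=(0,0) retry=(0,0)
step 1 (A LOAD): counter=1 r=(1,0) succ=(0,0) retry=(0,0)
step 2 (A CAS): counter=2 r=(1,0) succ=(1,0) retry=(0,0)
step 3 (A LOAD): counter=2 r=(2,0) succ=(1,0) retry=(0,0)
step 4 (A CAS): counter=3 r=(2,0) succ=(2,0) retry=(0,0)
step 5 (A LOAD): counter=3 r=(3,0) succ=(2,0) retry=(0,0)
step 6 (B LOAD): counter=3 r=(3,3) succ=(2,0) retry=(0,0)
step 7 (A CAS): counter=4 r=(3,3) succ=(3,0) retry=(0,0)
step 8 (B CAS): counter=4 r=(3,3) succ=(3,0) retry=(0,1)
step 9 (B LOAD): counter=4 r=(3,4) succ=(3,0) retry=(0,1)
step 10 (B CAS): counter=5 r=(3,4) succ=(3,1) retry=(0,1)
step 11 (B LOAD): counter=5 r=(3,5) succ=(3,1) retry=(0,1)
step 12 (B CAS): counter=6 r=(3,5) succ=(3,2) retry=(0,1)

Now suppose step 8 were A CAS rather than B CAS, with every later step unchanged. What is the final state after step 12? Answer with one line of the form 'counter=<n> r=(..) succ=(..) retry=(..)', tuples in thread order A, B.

(re-executing from step 8 with the substitution; state before step 8: counter=4 r=(3,3) succ=(3,0) retry=(0,0))
step 8 (A CAS): counter=4 r=(3,3) succ=(3,0) retry=(1,0)
step 9 (B LOAD): counter=4 r=(3,4) succ=(3,0) retry=(1,0)
step 10 (B CAS): counter=5 r=(3,4) succ=(3,1) retry=(1,0)
step 11 (B LOAD): counter=5 r=(3,5) succ=(3,1) retry=(1,0)
step 12 (B CAS): counter=6 r=(3,5) succ=(3,2) retry=(1,0)

counter=6 r=(3,5) succ=(3,2) retry=(1,0)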